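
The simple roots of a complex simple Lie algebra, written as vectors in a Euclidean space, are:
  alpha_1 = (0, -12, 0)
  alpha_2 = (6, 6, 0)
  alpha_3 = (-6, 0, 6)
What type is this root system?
Compute the Cartan integers a_ij = 2(alpha_i, alpha_j)/(alpha_j, alpha_j); the resulting 3x3 Cartan matrix is
[[2, -2, 0], [-1, 2, -1], [0, -1, 2]].
The roots have two lengths (squared-length ratio 2:1); the short ones are alpha_{2,3}. The associated Dynkin diagram is a chain of 3 nodes with a double edge at one end; the terminal node there is the unique long simple root (C_3), so the type is C_3 (the algebra sp(6)).

type C_3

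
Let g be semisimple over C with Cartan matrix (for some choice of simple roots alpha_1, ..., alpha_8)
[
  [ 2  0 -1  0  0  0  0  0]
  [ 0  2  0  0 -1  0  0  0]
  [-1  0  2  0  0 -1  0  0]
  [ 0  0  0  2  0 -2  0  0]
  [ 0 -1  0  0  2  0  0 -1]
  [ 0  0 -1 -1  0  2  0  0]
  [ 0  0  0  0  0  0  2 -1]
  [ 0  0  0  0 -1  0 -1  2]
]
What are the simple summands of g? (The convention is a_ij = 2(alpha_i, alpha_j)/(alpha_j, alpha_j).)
type A_4 ⊕ type C_4

The diagram associated to this matrix has two connected components: the simple roots {alpha_2, alpha_5, alpha_7, alpha_8} form a chain of 4 nodes with single edges (A_4), and {alpha_1, alpha_3, alpha_4, alpha_6} form a chain of 4 nodes with a double edge at one end; the terminal node there is the unique long simple root (C_4). A semisimple Lie algebra decomposes uniquely as the direct sum of simple ideals, one per connected component of its Dynkin diagram, so g ≅ A_4 ⊕ C_4 (dimension 24 + 36 = 60).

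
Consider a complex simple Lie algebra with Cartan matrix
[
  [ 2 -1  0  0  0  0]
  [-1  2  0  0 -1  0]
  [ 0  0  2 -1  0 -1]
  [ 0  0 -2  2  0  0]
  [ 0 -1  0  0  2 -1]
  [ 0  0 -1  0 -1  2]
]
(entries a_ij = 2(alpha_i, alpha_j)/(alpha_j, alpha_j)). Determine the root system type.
C_6 (sp(12))

The matrix has rank 6 with 2's on the diagonal. Reading the off-diagonal entries as Dynkin edges (a single edge where a_ij = a_ji = -1; a double or triple edge where a_ij * a_ji = 2 or 3), the diagram is a chain of 6 nodes with a double edge at one end; the terminal node there is the unique long simple root (C_6). One simple-root ordering that puts it in standard form is (alpha_1, alpha_2, alpha_5, alpha_6, alpha_3, alpha_4). So the algebra is type C_6, i.e. sp(12).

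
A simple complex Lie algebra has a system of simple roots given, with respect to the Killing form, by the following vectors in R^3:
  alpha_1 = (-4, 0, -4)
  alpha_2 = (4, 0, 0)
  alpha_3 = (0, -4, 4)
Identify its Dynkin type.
Compute the Cartan integers a_ij = 2(alpha_i, alpha_j)/(alpha_j, alpha_j); the resulting 3x3 Cartan matrix is
[[2, -2, -1], [-1, 2, 0], [-1, 0, 2]].
The roots have two lengths (squared-length ratio 2:1); the short ones are alpha_{2}. The associated Dynkin diagram is a chain of 3 nodes with a double edge at one end; the terminal node there is the unique short simple root (B_3), so the type is B_3 (the algebra so(7)).

B_3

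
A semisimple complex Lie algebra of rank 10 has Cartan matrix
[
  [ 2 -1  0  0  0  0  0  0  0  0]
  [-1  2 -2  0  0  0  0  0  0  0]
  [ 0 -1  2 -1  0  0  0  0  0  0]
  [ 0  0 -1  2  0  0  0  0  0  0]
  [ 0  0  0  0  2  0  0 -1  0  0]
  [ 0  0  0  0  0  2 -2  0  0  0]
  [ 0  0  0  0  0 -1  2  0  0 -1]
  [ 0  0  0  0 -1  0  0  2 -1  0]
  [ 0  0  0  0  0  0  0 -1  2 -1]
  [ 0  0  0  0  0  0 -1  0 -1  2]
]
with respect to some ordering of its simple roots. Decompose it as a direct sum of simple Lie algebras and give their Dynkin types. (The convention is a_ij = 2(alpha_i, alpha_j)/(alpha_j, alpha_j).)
C6 + F4

The diagram associated to this matrix has two connected components: the simple roots {alpha_5, alpha_6, alpha_7, alpha_8, alpha_9, alpha_10} form a chain of 6 nodes with a double edge at one end; the terminal node there is the unique long simple root (C_6), and {alpha_1, alpha_2, alpha_3, alpha_4} form a chain of 4 nodes with a double edge between the middle two (F_4). A semisimple Lie algebra decomposes uniquely as the direct sum of simple ideals, one per connected component of its Dynkin diagram, so g ≅ C_6 ⊕ F_4 (dimension 78 + 52 = 130).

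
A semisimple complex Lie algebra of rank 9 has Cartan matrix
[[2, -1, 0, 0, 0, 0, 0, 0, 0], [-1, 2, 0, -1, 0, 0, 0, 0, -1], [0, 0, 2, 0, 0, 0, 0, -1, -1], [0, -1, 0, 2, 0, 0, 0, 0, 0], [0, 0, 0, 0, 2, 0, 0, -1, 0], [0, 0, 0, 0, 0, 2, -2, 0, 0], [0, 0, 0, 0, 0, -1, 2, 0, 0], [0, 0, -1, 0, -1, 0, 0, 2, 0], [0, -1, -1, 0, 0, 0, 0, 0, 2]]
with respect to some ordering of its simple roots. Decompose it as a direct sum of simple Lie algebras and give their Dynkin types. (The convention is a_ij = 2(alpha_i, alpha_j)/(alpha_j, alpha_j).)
B2 ⊕ D7

The diagram associated to this matrix has two connected components: the simple roots {alpha_6, alpha_7} form a chain of 2 nodes with a double edge at one end; the terminal node there is the unique short simple root (B_2), and {alpha_1, alpha_2, alpha_3, alpha_4, alpha_5, alpha_8, alpha_9} form a chain of 5 nodes with a fork of two nodes at one end (D_7). A semisimple Lie algebra decomposes uniquely as the direct sum of simple ideals, one per connected component of its Dynkin diagram, so g ≅ B_2 ⊕ D_7 (dimension 10 + 91 = 101).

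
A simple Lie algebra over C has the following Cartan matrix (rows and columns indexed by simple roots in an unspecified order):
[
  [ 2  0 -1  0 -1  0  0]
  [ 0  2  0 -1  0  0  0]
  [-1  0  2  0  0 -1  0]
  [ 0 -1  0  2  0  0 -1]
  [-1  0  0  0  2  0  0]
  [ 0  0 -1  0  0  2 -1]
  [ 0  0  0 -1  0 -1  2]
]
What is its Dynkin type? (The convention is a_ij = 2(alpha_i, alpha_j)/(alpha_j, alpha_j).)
The matrix has rank 7 with 2's on the diagonal. Reading the off-diagonal entries as Dynkin edges (a single edge where a_ij = a_ji = -1; a double or triple edge where a_ij * a_ji = 2 or 3), the diagram is a chain of 7 nodes with single edges (A_7). One simple-root ordering that puts it in standard form is (alpha_5, alpha_1, alpha_3, alpha_6, alpha_7, alpha_4, alpha_2). So the algebra is type A_7, i.e. sl(8).

type A_7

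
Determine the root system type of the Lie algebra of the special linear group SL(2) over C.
A_1 (sl(2))

This is sl(2), which has dimension 2^2 - 1 = 3 and rank 2 - 1 = 1 (a Cartan subalgebra is the diagonal traceless matrices). In the classification of classical Lie algebras, the special linear algebra sl(n+1) has type A_n; here n = 1, so the Dynkin diagram is a chain of 1 nodes with single edges (A_1). Hence the type is A_1.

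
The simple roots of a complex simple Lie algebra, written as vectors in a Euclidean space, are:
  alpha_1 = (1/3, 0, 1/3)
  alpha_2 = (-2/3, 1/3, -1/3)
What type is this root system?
G_2

Compute the Cartan integers a_ij = 2(alpha_i, alpha_j)/(alpha_j, alpha_j); the resulting 2x2 Cartan matrix is
[[2, -1], [-3, 2]].
The roots have two lengths (squared-length ratio 3:1); the short ones are alpha_{1}. The associated Dynkin diagram is two nodes joined by a triple edge (G_2), so the type is G_2.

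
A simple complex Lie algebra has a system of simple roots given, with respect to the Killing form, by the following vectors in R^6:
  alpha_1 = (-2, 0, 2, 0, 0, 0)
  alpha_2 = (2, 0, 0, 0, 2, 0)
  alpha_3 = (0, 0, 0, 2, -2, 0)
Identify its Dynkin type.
Compute the Cartan integers a_ij = 2(alpha_i, alpha_j)/(alpha_j, alpha_j); the resulting 3x3 Cartan matrix is
[[2, -1, 0], [-1, 2, -1], [0, -1, 2]].
All simple roots have the same length, so the diagram is simply laced. The associated Dynkin diagram is a chain of 3 nodes with single edges (A_3), so the type is A_3 (the algebra sl(4)).

A_3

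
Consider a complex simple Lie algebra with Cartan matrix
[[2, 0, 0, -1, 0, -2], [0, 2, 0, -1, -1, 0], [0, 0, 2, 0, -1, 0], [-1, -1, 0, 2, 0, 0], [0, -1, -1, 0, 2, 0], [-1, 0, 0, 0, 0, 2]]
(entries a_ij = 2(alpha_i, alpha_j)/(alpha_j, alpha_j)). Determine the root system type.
type B_6

The matrix has rank 6 with 2's on the diagonal. Reading the off-diagonal entries as Dynkin edges (a single edge where a_ij = a_ji = -1; a double or triple edge where a_ij * a_ji = 2 or 3), the diagram is a chain of 6 nodes with a double edge at one end; the terminal node there is the unique short simple root (B_6). One simple-root ordering that puts it in standard form is (alpha_3, alpha_5, alpha_2, alpha_4, alpha_1, alpha_6). So the algebra is type B_6, i.e. so(13).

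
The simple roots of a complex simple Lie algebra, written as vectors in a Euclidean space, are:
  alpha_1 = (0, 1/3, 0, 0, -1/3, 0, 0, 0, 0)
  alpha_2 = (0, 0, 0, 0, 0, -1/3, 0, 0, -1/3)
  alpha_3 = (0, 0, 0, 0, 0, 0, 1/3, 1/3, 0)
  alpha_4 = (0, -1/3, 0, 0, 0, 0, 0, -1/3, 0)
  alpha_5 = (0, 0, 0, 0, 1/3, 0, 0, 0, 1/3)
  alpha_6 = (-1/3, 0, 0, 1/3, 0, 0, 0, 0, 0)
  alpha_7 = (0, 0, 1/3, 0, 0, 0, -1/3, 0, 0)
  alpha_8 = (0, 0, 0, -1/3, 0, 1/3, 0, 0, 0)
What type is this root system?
Compute the Cartan integers a_ij = 2(alpha_i, alpha_j)/(alpha_j, alpha_j); the resulting 8x8 Cartan matrix is
[[2, 0, 0, -1, -1, 0, 0, 0], [0, 2, 0, 0, -1, 0, 0, -1], [0, 0, 2, -1, 0, 0, -1, 0], [-1, 0, -1, 2, 0, 0, 0, 0], [-1, -1, 0, 0, 2, 0, 0, 0], [0, 0, 0, 0, 0, 2, 0, -1], [0, 0, -1, 0, 0, 0, 2, 0], [0, -1, 0, 0, 0, -1, 0, 2]].
All simple roots have the same length, so the diagram is simply laced. The associated Dynkin diagram is a chain of 8 nodes with single edges (A_8), so the type is A_8 (the algebra sl(9)).

A_8 (sl(9))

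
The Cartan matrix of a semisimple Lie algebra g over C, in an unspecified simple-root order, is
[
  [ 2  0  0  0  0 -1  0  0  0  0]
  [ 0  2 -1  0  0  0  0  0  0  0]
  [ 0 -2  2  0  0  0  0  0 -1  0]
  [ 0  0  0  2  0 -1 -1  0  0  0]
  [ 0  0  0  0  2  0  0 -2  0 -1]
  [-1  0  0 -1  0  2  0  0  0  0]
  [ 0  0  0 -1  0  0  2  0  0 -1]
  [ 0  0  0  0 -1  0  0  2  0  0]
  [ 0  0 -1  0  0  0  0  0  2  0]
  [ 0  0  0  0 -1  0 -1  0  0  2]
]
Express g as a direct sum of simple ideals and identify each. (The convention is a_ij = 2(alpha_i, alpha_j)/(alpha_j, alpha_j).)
The diagram associated to this matrix has two connected components: the simple roots {alpha_2, alpha_3, alpha_9} form a chain of 3 nodes with a double edge at one end; the terminal node there is the unique short simple root (B_3), and {alpha_1, alpha_4, alpha_5, alpha_6, alpha_7, alpha_8, alpha_10} form a chain of 7 nodes with a double edge at one end; the terminal node there is the unique short simple root (B_7). A semisimple Lie algebra decomposes uniquely as the direct sum of simple ideals, one per connected component of its Dynkin diagram, so g ≅ B_3 ⊕ B_7 (dimension 21 + 105 = 126).

type B_3 + type B_7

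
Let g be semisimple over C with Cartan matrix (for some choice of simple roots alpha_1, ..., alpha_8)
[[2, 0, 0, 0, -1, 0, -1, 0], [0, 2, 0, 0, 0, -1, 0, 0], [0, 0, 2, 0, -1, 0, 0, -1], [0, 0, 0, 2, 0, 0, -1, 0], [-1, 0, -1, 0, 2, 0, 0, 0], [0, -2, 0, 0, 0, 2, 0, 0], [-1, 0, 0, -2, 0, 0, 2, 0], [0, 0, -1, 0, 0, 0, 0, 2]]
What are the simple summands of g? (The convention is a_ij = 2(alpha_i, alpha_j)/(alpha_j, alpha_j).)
The diagram associated to this matrix has two connected components: the simple roots {alpha_2, alpha_6} form a chain of 2 nodes with a double edge at one end; the terminal node there is the unique short simple root (B_2), and {alpha_1, alpha_3, alpha_4, alpha_5, alpha_7, alpha_8} form a chain of 6 nodes with a double edge at one end; the terminal node there is the unique short simple root (B_6). A semisimple Lie algebra decomposes uniquely as the direct sum of simple ideals, one per connected component of its Dynkin diagram, so g ≅ B_2 ⊕ B_6 (dimension 10 + 78 = 88).

type B_2 + type B_6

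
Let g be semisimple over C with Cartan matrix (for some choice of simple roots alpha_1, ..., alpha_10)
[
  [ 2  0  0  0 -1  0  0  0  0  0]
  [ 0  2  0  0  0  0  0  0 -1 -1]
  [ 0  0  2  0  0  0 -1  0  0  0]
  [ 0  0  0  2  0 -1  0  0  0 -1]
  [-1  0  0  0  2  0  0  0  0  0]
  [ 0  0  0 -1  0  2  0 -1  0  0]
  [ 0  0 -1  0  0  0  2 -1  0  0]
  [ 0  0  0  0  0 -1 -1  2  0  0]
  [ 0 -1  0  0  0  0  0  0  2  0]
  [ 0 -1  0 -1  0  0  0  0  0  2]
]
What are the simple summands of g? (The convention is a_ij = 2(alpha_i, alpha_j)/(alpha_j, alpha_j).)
The diagram associated to this matrix has two connected components: the simple roots {alpha_1, alpha_5} form a chain of 2 nodes with single edges (A_2), and {alpha_2, alpha_3, alpha_4, alpha_6, alpha_7, alpha_8, alpha_9, alpha_10} form a chain of 8 nodes with single edges (A_8). A semisimple Lie algebra decomposes uniquely as the direct sum of simple ideals, one per connected component of its Dynkin diagram, so g ≅ A_2 ⊕ A_8 (dimension 8 + 80 = 88).

A_2 (sl(3)) ⊕ A_8 (sl(9))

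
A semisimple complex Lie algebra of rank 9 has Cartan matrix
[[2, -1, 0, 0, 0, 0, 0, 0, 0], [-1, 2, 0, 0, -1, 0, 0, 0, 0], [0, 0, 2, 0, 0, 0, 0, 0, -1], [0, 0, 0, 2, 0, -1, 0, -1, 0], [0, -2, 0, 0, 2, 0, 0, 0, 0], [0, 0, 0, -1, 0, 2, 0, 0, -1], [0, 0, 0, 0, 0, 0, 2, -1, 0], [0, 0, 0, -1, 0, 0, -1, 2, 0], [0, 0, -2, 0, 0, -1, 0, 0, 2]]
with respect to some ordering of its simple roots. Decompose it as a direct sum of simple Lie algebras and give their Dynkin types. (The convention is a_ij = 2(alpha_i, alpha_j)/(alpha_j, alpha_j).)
B6 ⊕ C3

The diagram associated to this matrix has two connected components: the simple roots {alpha_3, alpha_4, alpha_6, alpha_7, alpha_8, alpha_9} form a chain of 6 nodes with a double edge at one end; the terminal node there is the unique short simple root (B_6), and {alpha_1, alpha_2, alpha_5} form a chain of 3 nodes with a double edge at one end; the terminal node there is the unique long simple root (C_3). A semisimple Lie algebra decomposes uniquely as the direct sum of simple ideals, one per connected component of its Dynkin diagram, so g ≅ B_6 ⊕ C_3 (dimension 78 + 21 = 99).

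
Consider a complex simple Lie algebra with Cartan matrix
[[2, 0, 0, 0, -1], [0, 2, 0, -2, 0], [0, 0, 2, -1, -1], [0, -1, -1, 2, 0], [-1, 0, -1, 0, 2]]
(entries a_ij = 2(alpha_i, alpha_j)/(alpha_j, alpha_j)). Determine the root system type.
The matrix has rank 5 with 2's on the diagonal. Reading the off-diagonal entries as Dynkin edges (a single edge where a_ij = a_ji = -1; a double or triple edge where a_ij * a_ji = 2 or 3), the diagram is a chain of 5 nodes with a double edge at one end; the terminal node there is the unique long simple root (C_5). One simple-root ordering that puts it in standard form is (alpha_1, alpha_5, alpha_3, alpha_4, alpha_2). So the algebra is type C_5, i.e. sp(10).

C5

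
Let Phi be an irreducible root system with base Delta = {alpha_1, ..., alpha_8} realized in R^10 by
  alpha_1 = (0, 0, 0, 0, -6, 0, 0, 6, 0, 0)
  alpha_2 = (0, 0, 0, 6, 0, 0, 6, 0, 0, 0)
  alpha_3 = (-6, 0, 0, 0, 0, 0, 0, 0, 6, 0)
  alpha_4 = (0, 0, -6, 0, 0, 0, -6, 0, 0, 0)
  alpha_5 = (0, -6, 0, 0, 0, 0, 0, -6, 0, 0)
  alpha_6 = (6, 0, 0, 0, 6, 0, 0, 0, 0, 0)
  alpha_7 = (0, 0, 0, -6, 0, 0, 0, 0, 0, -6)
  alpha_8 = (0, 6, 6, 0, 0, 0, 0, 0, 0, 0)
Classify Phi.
Compute the Cartan integers a_ij = 2(alpha_i, alpha_j)/(alpha_j, alpha_j); the resulting 8x8 Cartan matrix is
[[2, 0, 0, 0, -1, -1, 0, 0], [0, 2, 0, -1, 0, 0, -1, 0], [0, 0, 2, 0, 0, -1, 0, 0], [0, -1, 0, 2, 0, 0, 0, -1], [-1, 0, 0, 0, 2, 0, 0, -1], [-1, 0, -1, 0, 0, 2, 0, 0], [0, -1, 0, 0, 0, 0, 2, 0], [0, 0, 0, -1, -1, 0, 0, 2]].
All simple roots have the same length, so the diagram is simply laced. The associated Dynkin diagram is a chain of 8 nodes with single edges (A_8), so the type is A_8 (the algebra sl(9)).

A_8 (sl(9))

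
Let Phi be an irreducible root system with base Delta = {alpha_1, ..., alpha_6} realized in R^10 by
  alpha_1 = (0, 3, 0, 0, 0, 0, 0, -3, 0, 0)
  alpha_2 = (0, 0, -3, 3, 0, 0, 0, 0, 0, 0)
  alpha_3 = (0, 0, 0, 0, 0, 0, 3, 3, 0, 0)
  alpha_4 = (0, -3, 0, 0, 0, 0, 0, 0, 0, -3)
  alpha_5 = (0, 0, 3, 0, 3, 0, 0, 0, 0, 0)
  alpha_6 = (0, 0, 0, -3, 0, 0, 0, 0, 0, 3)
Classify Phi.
A_6 (sl(7))

Compute the Cartan integers a_ij = 2(alpha_i, alpha_j)/(alpha_j, alpha_j); the resulting 6x6 Cartan matrix is
[[2, 0, -1, -1, 0, 0], [0, 2, 0, 0, -1, -1], [-1, 0, 2, 0, 0, 0], [-1, 0, 0, 2, 0, -1], [0, -1, 0, 0, 2, 0], [0, -1, 0, -1, 0, 2]].
All simple roots have the same length, so the diagram is simply laced. The associated Dynkin diagram is a chain of 6 nodes with single edges (A_6), so the type is A_6 (the algebra sl(7)).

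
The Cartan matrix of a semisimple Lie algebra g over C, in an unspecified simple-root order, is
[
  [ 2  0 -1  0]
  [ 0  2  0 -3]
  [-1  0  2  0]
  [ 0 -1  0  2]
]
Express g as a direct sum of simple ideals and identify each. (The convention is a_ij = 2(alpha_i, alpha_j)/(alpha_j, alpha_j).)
A_2 (sl(3)) + G_2

The diagram associated to this matrix has two connected components: the simple roots {alpha_1, alpha_3} form a chain of 2 nodes with single edges (A_2), and {alpha_2, alpha_4} form two nodes joined by a triple edge (G_2). A semisimple Lie algebra decomposes uniquely as the direct sum of simple ideals, one per connected component of its Dynkin diagram, so g ≅ A_2 ⊕ G_2 (dimension 8 + 14 = 22).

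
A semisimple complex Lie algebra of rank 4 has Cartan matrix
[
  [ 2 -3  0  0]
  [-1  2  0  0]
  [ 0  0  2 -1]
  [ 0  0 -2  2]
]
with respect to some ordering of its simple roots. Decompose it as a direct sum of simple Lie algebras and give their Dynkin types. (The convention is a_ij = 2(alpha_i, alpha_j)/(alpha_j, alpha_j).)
The diagram associated to this matrix has two connected components: the simple roots {alpha_3, alpha_4} form a chain of 2 nodes with a double edge at one end; the terminal node there is the unique short simple root (B_2), and {alpha_1, alpha_2} form two nodes joined by a triple edge (G_2). A semisimple Lie algebra decomposes uniquely as the direct sum of simple ideals, one per connected component of its Dynkin diagram, so g ≅ B_2 ⊕ G_2 (dimension 10 + 14 = 24).

B2 + G2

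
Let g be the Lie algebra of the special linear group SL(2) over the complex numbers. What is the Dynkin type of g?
type A_1

This is sl(2), which has dimension 2^2 - 1 = 3 and rank 2 - 1 = 1 (a Cartan subalgebra is the diagonal traceless matrices). In the classification of classical Lie algebras, the special linear algebra sl(n+1) has type A_n; here n = 1, so the Dynkin diagram is a chain of 1 nodes with single edges (A_1). Hence the type is A_1.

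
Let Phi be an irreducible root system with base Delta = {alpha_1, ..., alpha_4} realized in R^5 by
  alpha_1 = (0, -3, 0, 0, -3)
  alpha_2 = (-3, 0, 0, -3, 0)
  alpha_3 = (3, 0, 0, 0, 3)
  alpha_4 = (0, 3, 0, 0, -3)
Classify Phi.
D4

Compute the Cartan integers a_ij = 2(alpha_i, alpha_j)/(alpha_j, alpha_j); the resulting 4x4 Cartan matrix is
[[2, 0, -1, 0], [0, 2, -1, 0], [-1, -1, 2, -1], [0, 0, -1, 2]].
All simple roots have the same length, so the diagram is simply laced. The associated Dynkin diagram is a chain of 2 nodes with a fork of two nodes at one end (D_4), so the type is D_4 (the algebra so(8)).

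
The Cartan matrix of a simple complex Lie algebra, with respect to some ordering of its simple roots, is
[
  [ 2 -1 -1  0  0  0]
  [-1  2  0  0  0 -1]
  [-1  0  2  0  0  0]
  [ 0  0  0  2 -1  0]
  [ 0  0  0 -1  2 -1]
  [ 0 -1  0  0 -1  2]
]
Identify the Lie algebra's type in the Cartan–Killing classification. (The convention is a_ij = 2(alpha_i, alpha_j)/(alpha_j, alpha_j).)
The matrix has rank 6 with 2's on the diagonal. Reading the off-diagonal entries as Dynkin edges (a single edge where a_ij = a_ji = -1; a double or triple edge where a_ij * a_ji = 2 or 3), the diagram is a chain of 6 nodes with single edges (A_6). One simple-root ordering that puts it in standard form is (alpha_4, alpha_5, alpha_6, alpha_2, alpha_1, alpha_3). So the algebra is type A_6, i.e. sl(7).

A6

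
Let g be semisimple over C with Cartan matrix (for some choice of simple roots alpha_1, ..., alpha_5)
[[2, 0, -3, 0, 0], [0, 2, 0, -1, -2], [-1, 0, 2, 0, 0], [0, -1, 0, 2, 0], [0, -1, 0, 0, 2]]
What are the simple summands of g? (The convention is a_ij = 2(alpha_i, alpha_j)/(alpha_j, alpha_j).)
The diagram associated to this matrix has two connected components: the simple roots {alpha_2, alpha_4, alpha_5} form a chain of 3 nodes with a double edge at one end; the terminal node there is the unique short simple root (B_3), and {alpha_1, alpha_3} form two nodes joined by a triple edge (G_2). A semisimple Lie algebra decomposes uniquely as the direct sum of simple ideals, one per connected component of its Dynkin diagram, so g ≅ B_3 ⊕ G_2 (dimension 21 + 14 = 35).

B_3 + G_2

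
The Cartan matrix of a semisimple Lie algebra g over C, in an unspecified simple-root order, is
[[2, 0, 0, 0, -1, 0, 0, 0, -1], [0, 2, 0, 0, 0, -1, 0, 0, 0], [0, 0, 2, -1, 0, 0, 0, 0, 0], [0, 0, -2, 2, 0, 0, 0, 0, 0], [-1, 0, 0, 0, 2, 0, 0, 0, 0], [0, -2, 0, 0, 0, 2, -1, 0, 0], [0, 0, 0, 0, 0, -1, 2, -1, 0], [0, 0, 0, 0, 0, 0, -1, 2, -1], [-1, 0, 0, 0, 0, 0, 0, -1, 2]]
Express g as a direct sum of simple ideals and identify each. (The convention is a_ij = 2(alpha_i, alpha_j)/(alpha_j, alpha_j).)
B_2 ⊕ B_7

The diagram associated to this matrix has two connected components: the simple roots {alpha_3, alpha_4} form a chain of 2 nodes with a double edge at one end; the terminal node there is the unique short simple root (B_2), and {alpha_1, alpha_2, alpha_5, alpha_6, alpha_7, alpha_8, alpha_9} form a chain of 7 nodes with a double edge at one end; the terminal node there is the unique short simple root (B_7). A semisimple Lie algebra decomposes uniquely as the direct sum of simple ideals, one per connected component of its Dynkin diagram, so g ≅ B_2 ⊕ B_7 (dimension 10 + 105 = 115).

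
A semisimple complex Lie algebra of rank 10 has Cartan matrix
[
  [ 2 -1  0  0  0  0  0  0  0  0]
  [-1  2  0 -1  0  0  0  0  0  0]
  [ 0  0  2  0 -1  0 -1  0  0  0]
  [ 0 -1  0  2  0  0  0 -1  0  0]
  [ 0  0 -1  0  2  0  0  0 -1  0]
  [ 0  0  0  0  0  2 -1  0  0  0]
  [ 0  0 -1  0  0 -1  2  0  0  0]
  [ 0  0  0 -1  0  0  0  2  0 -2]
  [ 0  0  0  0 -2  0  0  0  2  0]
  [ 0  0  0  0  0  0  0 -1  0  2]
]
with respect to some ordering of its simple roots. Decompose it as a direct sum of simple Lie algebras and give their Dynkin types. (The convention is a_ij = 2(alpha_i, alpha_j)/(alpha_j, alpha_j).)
B_5 (so(11)) ⊕ C_5 (sp(10))

The diagram associated to this matrix has two connected components: the simple roots {alpha_1, alpha_2, alpha_4, alpha_8, alpha_10} form a chain of 5 nodes with a double edge at one end; the terminal node there is the unique short simple root (B_5), and {alpha_3, alpha_5, alpha_6, alpha_7, alpha_9} form a chain of 5 nodes with a double edge at one end; the terminal node there is the unique long simple root (C_5). A semisimple Lie algebra decomposes uniquely as the direct sum of simple ideals, one per connected component of its Dynkin diagram, so g ≅ B_5 ⊕ C_5 (dimension 55 + 55 = 110).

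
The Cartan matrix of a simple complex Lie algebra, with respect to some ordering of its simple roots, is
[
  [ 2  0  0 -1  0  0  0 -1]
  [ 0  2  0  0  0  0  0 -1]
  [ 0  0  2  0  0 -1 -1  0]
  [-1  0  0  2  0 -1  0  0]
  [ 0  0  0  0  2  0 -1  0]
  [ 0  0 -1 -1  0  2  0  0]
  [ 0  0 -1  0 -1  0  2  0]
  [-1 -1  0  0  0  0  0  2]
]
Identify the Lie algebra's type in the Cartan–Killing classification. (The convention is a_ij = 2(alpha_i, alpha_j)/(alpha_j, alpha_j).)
type A_8

The matrix has rank 8 with 2's on the diagonal. Reading the off-diagonal entries as Dynkin edges (a single edge where a_ij = a_ji = -1; a double or triple edge where a_ij * a_ji = 2 or 3), the diagram is a chain of 8 nodes with single edges (A_8). One simple-root ordering that puts it in standard form is (alpha_2, alpha_8, alpha_1, alpha_4, alpha_6, alpha_3, alpha_7, alpha_5). So the algebra is type A_8, i.e. sl(9).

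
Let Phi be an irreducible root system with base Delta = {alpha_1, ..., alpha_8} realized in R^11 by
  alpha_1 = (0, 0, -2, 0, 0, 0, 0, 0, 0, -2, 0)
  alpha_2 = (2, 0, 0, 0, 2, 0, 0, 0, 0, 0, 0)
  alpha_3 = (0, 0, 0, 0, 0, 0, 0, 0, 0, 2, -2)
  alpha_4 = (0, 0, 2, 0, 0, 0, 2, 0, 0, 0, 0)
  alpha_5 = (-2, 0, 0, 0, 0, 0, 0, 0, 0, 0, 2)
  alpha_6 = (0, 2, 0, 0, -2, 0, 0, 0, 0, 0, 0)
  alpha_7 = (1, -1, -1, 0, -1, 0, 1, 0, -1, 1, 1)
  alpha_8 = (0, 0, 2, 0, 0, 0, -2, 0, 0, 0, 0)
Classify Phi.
Compute the Cartan integers a_ij = 2(alpha_i, alpha_j)/(alpha_j, alpha_j); the resulting 8x8 Cartan matrix is
[[2, 0, -1, -1, 0, 0, 0, -1], [0, 2, 0, 0, -1, -1, 0, 0], [-1, 0, 2, 0, -1, 0, 0, 0], [-1, 0, 0, 2, 0, 0, 0, 0], [0, -1, -1, 0, 2, 0, 0, 0], [0, -1, 0, 0, 0, 2, 0, 0], [0, 0, 0, 0, 0, 0, 2, -1], [-1, 0, 0, 0, 0, 0, -1, 2]].
All simple roots have the same length, so the diagram is simply laced. The associated Dynkin diagram is a chain of 7 nodes with one extra node attached to the third node from one end (E_8), so the type is E_8.

E_8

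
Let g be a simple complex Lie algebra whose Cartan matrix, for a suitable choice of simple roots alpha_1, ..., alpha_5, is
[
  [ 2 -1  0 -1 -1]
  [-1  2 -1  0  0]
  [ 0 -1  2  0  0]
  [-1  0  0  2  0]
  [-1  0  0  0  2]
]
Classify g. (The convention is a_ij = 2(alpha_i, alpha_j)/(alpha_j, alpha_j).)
D5

The matrix has rank 5 with 2's on the diagonal. Reading the off-diagonal entries as Dynkin edges (a single edge where a_ij = a_ji = -1; a double or triple edge where a_ij * a_ji = 2 or 3), the diagram is a chain of 3 nodes with a fork of two nodes at one end (D_5). One simple-root ordering that puts it in standard form is (alpha_3, alpha_2, alpha_1, alpha_4, alpha_5). So the algebra is type D_5, i.e. so(10).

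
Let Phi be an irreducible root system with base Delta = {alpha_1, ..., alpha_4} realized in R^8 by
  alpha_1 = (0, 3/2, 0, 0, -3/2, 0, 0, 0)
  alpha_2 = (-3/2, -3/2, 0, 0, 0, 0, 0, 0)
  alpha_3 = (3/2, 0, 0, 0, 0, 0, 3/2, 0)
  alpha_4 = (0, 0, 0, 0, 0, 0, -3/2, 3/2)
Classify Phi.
Compute the Cartan integers a_ij = 2(alpha_i, alpha_j)/(alpha_j, alpha_j); the resulting 4x4 Cartan matrix is
[[2, -1, 0, 0], [-1, 2, -1, 0], [0, -1, 2, -1], [0, 0, -1, 2]].
All simple roots have the same length, so the diagram is simply laced. The associated Dynkin diagram is a chain of 4 nodes with single edges (A_4), so the type is A_4 (the algebra sl(5)).

A_4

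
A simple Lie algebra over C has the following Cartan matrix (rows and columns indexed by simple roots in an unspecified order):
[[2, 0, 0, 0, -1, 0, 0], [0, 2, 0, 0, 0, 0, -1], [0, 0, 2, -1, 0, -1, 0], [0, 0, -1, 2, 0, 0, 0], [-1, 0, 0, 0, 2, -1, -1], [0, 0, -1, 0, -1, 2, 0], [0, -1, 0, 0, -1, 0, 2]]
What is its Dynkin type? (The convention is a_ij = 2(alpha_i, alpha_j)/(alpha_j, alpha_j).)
The matrix has rank 7 with 2's on the diagonal. Reading the off-diagonal entries as Dynkin edges (a single edge where a_ij = a_ji = -1; a double or triple edge where a_ij * a_ji = 2 or 3), the diagram is a chain of 6 nodes with one extra node attached to the third node from one end (E_7). One simple-root ordering that puts it in standard form is (alpha_2, alpha_1, alpha_7, alpha_5, alpha_6, alpha_3, alpha_4). So the algebra is type E_7.

type E_7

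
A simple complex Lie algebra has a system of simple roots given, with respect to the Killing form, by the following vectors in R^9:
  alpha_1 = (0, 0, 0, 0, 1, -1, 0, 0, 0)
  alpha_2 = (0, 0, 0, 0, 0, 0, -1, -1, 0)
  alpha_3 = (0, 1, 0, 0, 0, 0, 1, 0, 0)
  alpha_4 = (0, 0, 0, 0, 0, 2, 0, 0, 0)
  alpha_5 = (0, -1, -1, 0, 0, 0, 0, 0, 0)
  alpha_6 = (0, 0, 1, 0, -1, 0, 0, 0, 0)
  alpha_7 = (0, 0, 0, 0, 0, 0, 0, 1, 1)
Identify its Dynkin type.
Compute the Cartan integers a_ij = 2(alpha_i, alpha_j)/(alpha_j, alpha_j); the resulting 7x7 Cartan matrix is
[[2, 0, 0, -1, 0, -1, 0], [0, 2, -1, 0, 0, 0, -1], [0, -1, 2, 0, -1, 0, 0], [-2, 0, 0, 2, 0, 0, 0], [0, 0, -1, 0, 2, -1, 0], [-1, 0, 0, 0, -1, 2, 0], [0, -1, 0, 0, 0, 0, 2]].
The roots have two lengths (squared-length ratio 2:1); the short ones are alpha_{1,2,3,5,6,7}. The associated Dynkin diagram is a chain of 7 nodes with a double edge at one end; the terminal node there is the unique long simple root (C_7), so the type is C_7 (the algebra sp(14)).

C7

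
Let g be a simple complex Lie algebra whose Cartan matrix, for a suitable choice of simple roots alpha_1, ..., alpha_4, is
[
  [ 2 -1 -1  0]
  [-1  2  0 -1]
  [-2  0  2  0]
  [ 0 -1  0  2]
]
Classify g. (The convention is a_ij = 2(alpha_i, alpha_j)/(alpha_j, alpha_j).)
C4

The matrix has rank 4 with 2's on the diagonal. Reading the off-diagonal entries as Dynkin edges (a single edge where a_ij = a_ji = -1; a double or triple edge where a_ij * a_ji = 2 or 3), the diagram is a chain of 4 nodes with a double edge at one end; the terminal node there is the unique long simple root (C_4). One simple-root ordering that puts it in standard form is (alpha_4, alpha_2, alpha_1, alpha_3). So the algebra is type C_4, i.e. sp(8).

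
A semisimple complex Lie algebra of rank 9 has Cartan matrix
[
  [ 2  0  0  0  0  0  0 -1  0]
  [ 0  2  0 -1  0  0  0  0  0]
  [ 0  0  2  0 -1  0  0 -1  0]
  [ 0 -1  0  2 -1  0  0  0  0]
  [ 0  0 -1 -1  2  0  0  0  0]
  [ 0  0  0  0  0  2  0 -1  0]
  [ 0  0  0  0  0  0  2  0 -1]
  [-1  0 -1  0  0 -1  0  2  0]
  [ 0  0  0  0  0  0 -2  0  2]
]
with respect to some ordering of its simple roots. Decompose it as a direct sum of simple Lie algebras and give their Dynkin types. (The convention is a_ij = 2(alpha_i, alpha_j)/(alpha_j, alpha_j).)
The diagram associated to this matrix has two connected components: the simple roots {alpha_7, alpha_9} form a chain of 2 nodes with a double edge at one end; the terminal node there is the unique short simple root (B_2), and {alpha_1, alpha_2, alpha_3, alpha_4, alpha_5, alpha_6, alpha_8} form a chain of 5 nodes with a fork of two nodes at one end (D_7). A semisimple Lie algebra decomposes uniquely as the direct sum of simple ideals, one per connected component of its Dynkin diagram, so g ≅ B_2 ⊕ D_7 (dimension 10 + 91 = 101).

B_2 (so(5)) + D_7 (so(14))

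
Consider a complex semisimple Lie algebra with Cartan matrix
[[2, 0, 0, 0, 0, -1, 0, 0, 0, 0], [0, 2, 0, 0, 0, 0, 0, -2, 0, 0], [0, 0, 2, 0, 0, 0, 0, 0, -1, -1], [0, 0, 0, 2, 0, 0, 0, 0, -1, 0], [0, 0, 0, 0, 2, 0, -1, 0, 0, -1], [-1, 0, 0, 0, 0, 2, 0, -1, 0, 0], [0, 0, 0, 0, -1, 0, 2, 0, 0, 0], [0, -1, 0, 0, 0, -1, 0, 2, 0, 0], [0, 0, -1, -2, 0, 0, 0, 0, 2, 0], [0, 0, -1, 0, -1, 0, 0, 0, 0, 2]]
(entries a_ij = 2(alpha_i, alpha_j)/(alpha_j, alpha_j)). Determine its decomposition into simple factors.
The diagram associated to this matrix has two connected components: the simple roots {alpha_3, alpha_4, alpha_5, alpha_7, alpha_9, alpha_10} form a chain of 6 nodes with a double edge at one end; the terminal node there is the unique short simple root (B_6), and {alpha_1, alpha_2, alpha_6, alpha_8} form a chain of 4 nodes with a double edge at one end; the terminal node there is the unique long simple root (C_4). A semisimple Lie algebra decomposes uniquely as the direct sum of simple ideals, one per connected component of its Dynkin diagram, so g ≅ B_6 ⊕ C_4 (dimension 78 + 36 = 114).

B6 ⊕ C4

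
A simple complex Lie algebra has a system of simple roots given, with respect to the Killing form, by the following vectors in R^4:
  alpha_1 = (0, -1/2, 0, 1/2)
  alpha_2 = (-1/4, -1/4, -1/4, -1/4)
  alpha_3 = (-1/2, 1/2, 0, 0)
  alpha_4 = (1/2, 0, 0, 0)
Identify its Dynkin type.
F4

Compute the Cartan integers a_ij = 2(alpha_i, alpha_j)/(alpha_j, alpha_j); the resulting 4x4 Cartan matrix is
[[2, 0, -1, 0], [0, 2, 0, -1], [-1, 0, 2, -2], [0, -1, -1, 2]].
The roots have two lengths (squared-length ratio 2:1); the short ones are alpha_{2,4}. The associated Dynkin diagram is a chain of 4 nodes with a double edge between the middle two (F_4), so the type is F_4.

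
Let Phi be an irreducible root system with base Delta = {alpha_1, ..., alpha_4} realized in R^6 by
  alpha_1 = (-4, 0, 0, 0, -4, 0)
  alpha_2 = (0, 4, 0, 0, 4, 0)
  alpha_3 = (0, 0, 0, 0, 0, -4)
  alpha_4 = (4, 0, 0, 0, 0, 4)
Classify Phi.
B_4 (so(9))

Compute the Cartan integers a_ij = 2(alpha_i, alpha_j)/(alpha_j, alpha_j); the resulting 4x4 Cartan matrix is
[[2, -1, 0, -1], [-1, 2, 0, 0], [0, 0, 2, -1], [-1, 0, -2, 2]].
The roots have two lengths (squared-length ratio 2:1); the short ones are alpha_{3}. The associated Dynkin diagram is a chain of 4 nodes with a double edge at one end; the terminal node there is the unique short simple root (B_4), so the type is B_4 (the algebra so(9)).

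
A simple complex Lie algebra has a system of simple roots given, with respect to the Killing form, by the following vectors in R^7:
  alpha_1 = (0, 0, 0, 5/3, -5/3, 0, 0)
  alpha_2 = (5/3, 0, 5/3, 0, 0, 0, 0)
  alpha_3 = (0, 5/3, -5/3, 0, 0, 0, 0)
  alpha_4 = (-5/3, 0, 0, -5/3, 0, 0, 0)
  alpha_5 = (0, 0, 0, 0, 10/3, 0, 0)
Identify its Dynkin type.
C5

Compute the Cartan integers a_ij = 2(alpha_i, alpha_j)/(alpha_j, alpha_j); the resulting 5x5 Cartan matrix is
[[2, 0, 0, -1, -1], [0, 2, -1, -1, 0], [0, -1, 2, 0, 0], [-1, -1, 0, 2, 0], [-2, 0, 0, 0, 2]].
The roots have two lengths (squared-length ratio 2:1); the short ones are alpha_{1,2,3,4}. The associated Dynkin diagram is a chain of 5 nodes with a double edge at one end; the terminal node there is the unique long simple root (C_5), so the type is C_5 (the algebra sp(10)).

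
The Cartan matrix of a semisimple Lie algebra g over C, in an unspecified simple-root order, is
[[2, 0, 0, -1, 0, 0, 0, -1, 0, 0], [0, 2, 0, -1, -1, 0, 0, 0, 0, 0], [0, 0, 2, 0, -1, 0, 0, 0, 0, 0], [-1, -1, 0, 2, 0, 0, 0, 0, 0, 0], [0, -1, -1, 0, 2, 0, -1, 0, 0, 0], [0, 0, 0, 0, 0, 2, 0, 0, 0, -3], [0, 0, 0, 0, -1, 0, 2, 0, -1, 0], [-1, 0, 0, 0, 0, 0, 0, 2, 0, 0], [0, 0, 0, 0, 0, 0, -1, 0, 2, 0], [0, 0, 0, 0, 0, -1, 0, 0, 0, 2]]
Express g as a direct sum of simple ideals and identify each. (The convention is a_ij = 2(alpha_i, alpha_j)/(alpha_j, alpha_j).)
E8 + G2

The diagram associated to this matrix has two connected components: the simple roots {alpha_1, alpha_2, alpha_3, alpha_4, alpha_5, alpha_7, alpha_8, alpha_9} form a chain of 7 nodes with one extra node attached to the third node from one end (E_8), and {alpha_6, alpha_10} form two nodes joined by a triple edge (G_2). A semisimple Lie algebra decomposes uniquely as the direct sum of simple ideals, one per connected component of its Dynkin diagram, so g ≅ E_8 ⊕ G_2 (dimension 248 + 14 = 262).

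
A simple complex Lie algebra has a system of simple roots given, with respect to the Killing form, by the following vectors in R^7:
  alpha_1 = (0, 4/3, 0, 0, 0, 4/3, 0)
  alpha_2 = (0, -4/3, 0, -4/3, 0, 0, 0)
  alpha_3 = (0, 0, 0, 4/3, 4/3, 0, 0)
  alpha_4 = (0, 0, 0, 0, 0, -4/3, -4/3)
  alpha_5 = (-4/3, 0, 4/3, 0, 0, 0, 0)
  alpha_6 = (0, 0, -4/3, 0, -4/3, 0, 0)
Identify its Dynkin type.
Compute the Cartan integers a_ij = 2(alpha_i, alpha_j)/(alpha_j, alpha_j); the resulting 6x6 Cartan matrix is
[[2, -1, 0, -1, 0, 0], [-1, 2, -1, 0, 0, 0], [0, -1, 2, 0, 0, -1], [-1, 0, 0, 2, 0, 0], [0, 0, 0, 0, 2, -1], [0, 0, -1, 0, -1, 2]].
All simple roots have the same length, so the diagram is simply laced. The associated Dynkin diagram is a chain of 6 nodes with single edges (A_6), so the type is A_6 (the algebra sl(7)).

A6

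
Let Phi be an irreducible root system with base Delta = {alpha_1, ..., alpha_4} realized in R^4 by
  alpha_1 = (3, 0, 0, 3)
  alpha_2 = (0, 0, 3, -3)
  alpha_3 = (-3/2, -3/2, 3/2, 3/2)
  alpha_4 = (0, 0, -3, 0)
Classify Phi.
Compute the Cartan integers a_ij = 2(alpha_i, alpha_j)/(alpha_j, alpha_j); the resulting 4x4 Cartan matrix is
[[2, -1, 0, 0], [-1, 2, 0, -2], [0, 0, 2, -1], [0, -1, -1, 2]].
The roots have two lengths (squared-length ratio 2:1); the short ones are alpha_{3,4}. The associated Dynkin diagram is a chain of 4 nodes with a double edge between the middle two (F_4), so the type is F_4.

type F_4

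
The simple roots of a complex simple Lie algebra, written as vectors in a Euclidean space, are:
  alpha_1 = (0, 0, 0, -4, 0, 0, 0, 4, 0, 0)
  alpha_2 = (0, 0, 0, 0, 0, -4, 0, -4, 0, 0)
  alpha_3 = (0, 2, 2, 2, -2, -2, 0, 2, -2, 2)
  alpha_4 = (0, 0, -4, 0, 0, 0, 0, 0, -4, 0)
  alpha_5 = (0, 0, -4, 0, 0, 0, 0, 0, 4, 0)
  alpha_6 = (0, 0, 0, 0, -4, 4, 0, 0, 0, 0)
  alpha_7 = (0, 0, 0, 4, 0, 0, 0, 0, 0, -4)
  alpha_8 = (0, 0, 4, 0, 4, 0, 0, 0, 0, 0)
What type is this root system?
E_8

Compute the Cartan integers a_ij = 2(alpha_i, alpha_j)/(alpha_j, alpha_j); the resulting 8x8 Cartan matrix is
[[2, -1, 0, 0, 0, 0, -1, 0], [-1, 2, 0, 0, 0, -1, 0, 0], [0, 0, 2, 0, -1, 0, 0, 0], [0, 0, 0, 2, 0, 0, 0, -1], [0, 0, -1, 0, 2, 0, 0, -1], [0, -1, 0, 0, 0, 2, 0, -1], [-1, 0, 0, 0, 0, 0, 2, 0], [0, 0, 0, -1, -1, -1, 0, 2]].
All simple roots have the same length, so the diagram is simply laced. The associated Dynkin diagram is a chain of 7 nodes with one extra node attached to the third node from one end (E_8), so the type is E_8.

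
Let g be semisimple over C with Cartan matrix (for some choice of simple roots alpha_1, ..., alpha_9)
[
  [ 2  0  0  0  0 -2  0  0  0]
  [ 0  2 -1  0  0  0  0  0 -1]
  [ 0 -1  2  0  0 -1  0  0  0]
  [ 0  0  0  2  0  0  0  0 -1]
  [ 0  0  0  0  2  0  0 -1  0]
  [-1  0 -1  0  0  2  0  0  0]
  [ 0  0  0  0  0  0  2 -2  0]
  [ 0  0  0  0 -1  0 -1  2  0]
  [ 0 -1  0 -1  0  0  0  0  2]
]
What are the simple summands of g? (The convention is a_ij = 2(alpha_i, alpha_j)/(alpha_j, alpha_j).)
The diagram associated to this matrix has two connected components: the simple roots {alpha_5, alpha_7, alpha_8} form a chain of 3 nodes with a double edge at one end; the terminal node there is the unique long simple root (C_3), and {alpha_1, alpha_2, alpha_3, alpha_4, alpha_6, alpha_9} form a chain of 6 nodes with a double edge at one end; the terminal node there is the unique long simple root (C_6). A semisimple Lie algebra decomposes uniquely as the direct sum of simple ideals, one per connected component of its Dynkin diagram, so g ≅ C_3 ⊕ C_6 (dimension 21 + 78 = 99).

C_3 ⊕ C_6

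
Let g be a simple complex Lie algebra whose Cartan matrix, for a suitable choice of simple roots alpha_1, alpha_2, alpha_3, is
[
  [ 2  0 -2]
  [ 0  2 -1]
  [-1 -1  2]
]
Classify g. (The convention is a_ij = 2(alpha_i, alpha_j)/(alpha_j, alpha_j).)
type C_3

The matrix has rank 3 with 2's on the diagonal. Reading the off-diagonal entries as Dynkin edges (a single edge where a_ij = a_ji = -1; a double or triple edge where a_ij * a_ji = 2 or 3), the diagram is a chain of 3 nodes with a double edge at one end; the terminal node there is the unique long simple root (C_3). One simple-root ordering that puts it in standard form is (alpha_2, alpha_3, alpha_1). So the algebra is type C_3, i.e. sp(6).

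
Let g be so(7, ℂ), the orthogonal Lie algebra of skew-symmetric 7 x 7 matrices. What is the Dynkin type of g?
This is so(7) with 7 odd, which has dimension 7(7-1)/2 = 21 and rank (7-1)/2 = 3. In the classification of classical Lie algebras, the orthogonal algebra so(2n+1) in an odd number of variables has type B_n; here n = 3, so the Dynkin diagram is a chain of 3 nodes with a double edge at one end; the terminal node there is the unique short simple root (B_3). Hence the type is B_3.

B_3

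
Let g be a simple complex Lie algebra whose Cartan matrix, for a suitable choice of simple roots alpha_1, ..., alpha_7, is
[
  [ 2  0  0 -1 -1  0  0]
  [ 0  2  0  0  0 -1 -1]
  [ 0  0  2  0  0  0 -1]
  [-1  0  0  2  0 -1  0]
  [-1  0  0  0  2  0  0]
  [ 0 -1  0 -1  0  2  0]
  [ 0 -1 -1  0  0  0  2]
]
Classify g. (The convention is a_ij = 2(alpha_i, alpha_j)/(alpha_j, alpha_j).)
A7

The matrix has rank 7 with 2's on the diagonal. Reading the off-diagonal entries as Dynkin edges (a single edge where a_ij = a_ji = -1; a double or triple edge where a_ij * a_ji = 2 or 3), the diagram is a chain of 7 nodes with single edges (A_7). One simple-root ordering that puts it in standard form is (alpha_5, alpha_1, alpha_4, alpha_6, alpha_2, alpha_7, alpha_3). So the algebra is type A_7, i.e. sl(8).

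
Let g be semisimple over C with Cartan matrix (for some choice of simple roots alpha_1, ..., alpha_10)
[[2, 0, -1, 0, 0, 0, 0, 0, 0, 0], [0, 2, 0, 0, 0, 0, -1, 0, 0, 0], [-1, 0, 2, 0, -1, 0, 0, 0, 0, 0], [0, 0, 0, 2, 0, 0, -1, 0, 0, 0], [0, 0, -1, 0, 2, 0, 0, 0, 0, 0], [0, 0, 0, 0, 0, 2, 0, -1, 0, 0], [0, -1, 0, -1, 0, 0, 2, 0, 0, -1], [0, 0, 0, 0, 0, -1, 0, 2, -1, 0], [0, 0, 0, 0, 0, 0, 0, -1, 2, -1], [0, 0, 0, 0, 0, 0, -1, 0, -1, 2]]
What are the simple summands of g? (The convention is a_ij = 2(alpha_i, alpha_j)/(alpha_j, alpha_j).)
A_3 ⊕ D_7

The diagram associated to this matrix has two connected components: the simple roots {alpha_1, alpha_3, alpha_5} form a chain of 3 nodes with single edges (A_3), and {alpha_2, alpha_4, alpha_6, alpha_7, alpha_8, alpha_9, alpha_10} form a chain of 5 nodes with a fork of two nodes at one end (D_7). A semisimple Lie algebra decomposes uniquely as the direct sum of simple ideals, one per connected component of its Dynkin diagram, so g ≅ A_3 ⊕ D_7 (dimension 15 + 91 = 106).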